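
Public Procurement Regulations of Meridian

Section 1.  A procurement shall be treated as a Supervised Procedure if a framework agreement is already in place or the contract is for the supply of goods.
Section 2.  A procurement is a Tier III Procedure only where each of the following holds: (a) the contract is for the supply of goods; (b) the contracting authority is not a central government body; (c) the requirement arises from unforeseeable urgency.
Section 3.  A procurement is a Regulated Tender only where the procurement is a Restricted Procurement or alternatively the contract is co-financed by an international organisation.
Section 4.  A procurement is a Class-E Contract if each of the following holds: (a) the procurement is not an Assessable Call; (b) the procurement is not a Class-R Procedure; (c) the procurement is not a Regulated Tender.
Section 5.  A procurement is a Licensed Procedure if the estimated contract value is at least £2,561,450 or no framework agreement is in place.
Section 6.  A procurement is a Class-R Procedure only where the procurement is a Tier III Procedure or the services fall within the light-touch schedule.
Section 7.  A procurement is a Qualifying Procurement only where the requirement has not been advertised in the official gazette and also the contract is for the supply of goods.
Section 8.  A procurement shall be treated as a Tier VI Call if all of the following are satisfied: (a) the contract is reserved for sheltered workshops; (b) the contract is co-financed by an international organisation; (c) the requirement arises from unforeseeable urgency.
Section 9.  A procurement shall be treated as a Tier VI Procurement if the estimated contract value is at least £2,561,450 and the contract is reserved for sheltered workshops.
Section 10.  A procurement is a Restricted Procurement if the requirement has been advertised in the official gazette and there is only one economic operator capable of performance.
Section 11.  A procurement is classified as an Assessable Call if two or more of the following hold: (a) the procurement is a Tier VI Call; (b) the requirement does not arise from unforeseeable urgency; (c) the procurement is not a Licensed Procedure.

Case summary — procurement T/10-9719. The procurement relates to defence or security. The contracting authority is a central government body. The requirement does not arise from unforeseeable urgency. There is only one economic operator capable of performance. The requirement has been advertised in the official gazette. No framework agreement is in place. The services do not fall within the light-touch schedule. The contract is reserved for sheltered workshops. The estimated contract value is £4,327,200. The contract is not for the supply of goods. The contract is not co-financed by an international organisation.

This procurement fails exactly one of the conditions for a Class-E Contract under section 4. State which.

section 8 — Tier VI Call: [the contract is reserved for sheltered workshops? yes] AND [the contract is co-financed by an international organisation? no] AND [the requirement arises from unforeseeable urgency? no] → not satisfied.
section 5 — Licensed Procedure: [estimated contract value: £4,327,200 ≥ £2,561,450? yes] OR [no framework agreement is in place? yes] → satisfied.
section 11 — Assessable Call: Tier VI Call (section 8)? no; the requirement does not arise from unforeseeable urgency? yes; not a Licensed Procedure (section 5)? no — 1 of 3 hold (need ≥2) → not satisfied.
section 2 — Tier III Procedure: [the contract is for the supply of goods? no] AND [the contracting authority is not a central government body? no] AND [the requirement arises from unforeseeable urgency? no] → not satisfied.
section 6 — Class-R Procedure: [Tier III Procedure (section 2)? no] OR [the services fall within the light-touch schedule? no] → not satisfied.
section 10 — Restricted Procurement: [the requirement has been advertised in the official gazette? yes] AND [there is only one economic operator capable of performance? yes] → satisfied.
section 3 — Regulated Tender: [Restricted Procurement (section 10)? yes] OR [the contract is co-financed by an international organisation? no] → satisfied.
section 4 — Class-E Contract: [not an Assessable Call (section 11)? yes] AND [not a Class-R Procedure (section 6)? yes] AND [not a Regulated Tender (section 3)? no] → not satisfied.

Regulated Tender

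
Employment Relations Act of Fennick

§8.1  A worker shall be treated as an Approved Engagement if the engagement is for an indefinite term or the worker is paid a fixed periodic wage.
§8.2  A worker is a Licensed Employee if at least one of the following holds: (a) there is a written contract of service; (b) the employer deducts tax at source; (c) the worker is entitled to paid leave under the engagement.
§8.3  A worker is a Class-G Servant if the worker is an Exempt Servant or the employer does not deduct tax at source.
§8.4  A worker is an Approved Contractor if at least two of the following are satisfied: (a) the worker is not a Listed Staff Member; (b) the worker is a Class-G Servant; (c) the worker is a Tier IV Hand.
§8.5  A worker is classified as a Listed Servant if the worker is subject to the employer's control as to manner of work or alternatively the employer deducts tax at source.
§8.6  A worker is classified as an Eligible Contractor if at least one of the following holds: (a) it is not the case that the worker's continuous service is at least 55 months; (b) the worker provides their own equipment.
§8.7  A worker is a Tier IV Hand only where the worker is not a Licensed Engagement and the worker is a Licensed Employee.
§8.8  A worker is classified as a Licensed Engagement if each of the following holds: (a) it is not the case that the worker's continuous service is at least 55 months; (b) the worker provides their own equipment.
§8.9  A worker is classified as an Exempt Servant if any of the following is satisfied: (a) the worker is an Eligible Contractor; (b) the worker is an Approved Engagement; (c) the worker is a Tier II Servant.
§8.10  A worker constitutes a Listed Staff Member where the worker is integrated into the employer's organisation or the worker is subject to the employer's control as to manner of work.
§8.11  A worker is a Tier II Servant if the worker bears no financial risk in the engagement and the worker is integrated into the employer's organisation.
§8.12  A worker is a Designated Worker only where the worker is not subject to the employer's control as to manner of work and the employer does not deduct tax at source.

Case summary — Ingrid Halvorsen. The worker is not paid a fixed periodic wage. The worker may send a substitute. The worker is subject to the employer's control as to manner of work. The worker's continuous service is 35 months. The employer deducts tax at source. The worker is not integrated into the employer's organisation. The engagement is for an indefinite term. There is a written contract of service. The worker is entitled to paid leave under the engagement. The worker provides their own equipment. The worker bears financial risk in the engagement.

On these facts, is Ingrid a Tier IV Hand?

No

§8.8 — Licensed Engagement: [worker's continuous service: 35 months ≥ 55 months? no, so negated condition yes] AND [the worker provides their own equipment? yes] → satisfied.
§8.2 — Licensed Employee: [there is a written contract of service? yes] OR [the employer deducts tax at source? yes] OR [the worker is entitled to paid leave under the engagement? yes] → satisfied.
§8.7 — Tier IV Hand: [not a Licensed Engagement (§8.8)? no] AND [Licensed Employee (§8.2)? yes] → not satisfied.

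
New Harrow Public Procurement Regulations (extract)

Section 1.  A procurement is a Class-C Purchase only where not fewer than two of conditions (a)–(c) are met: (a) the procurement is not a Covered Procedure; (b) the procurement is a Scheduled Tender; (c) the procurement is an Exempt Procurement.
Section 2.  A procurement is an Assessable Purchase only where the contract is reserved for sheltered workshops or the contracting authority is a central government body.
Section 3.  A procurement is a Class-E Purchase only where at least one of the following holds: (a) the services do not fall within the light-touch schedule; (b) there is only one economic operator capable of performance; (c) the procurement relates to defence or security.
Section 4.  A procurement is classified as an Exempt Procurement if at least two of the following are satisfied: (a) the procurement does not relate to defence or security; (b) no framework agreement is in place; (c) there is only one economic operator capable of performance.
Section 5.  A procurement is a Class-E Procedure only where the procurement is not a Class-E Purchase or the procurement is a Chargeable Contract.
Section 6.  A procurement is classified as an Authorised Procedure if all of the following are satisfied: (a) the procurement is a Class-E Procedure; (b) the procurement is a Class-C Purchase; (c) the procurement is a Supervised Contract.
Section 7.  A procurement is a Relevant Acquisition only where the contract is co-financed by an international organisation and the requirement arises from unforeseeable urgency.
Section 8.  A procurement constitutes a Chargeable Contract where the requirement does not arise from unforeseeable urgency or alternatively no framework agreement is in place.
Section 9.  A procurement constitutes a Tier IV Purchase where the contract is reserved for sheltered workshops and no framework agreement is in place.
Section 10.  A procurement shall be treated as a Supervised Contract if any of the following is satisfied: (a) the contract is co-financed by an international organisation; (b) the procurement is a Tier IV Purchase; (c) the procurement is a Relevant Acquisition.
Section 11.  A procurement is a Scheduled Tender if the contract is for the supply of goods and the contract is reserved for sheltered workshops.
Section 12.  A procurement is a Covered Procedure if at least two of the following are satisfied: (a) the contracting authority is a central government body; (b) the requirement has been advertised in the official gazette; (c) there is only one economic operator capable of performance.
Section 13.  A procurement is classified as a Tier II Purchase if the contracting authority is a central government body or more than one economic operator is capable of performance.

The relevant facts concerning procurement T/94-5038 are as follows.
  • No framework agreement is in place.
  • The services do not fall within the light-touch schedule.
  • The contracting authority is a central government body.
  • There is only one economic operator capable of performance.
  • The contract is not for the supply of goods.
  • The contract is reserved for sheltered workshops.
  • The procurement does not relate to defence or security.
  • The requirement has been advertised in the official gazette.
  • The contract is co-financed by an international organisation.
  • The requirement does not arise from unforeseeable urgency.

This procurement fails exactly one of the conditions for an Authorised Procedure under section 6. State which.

section 3 — Class-E Purchase: [the services do not fall within the light-touch schedule? yes] OR [there is only one economic operator capable of performance? yes] OR [the procurement relates to defence or security? no] → satisfied.
section 8 — Chargeable Contract: [the requirement does not arise from unforeseeable urgency? yes] OR [no framework agreement is in place? yes] → satisfied.
section 5 — Class-E Procedure: [not a Class-E Purchase (section 3)? no] OR [Chargeable Contract (section 8)? yes] → satisfied.
section 12 — Covered Procedure: the contracting authority is a central government body? yes; the requirement has been advertised in the official gazette? yes; there is only one economic operator capable of performance? yes — 3 of 3 hold (need ≥2) → satisfied.
section 11 — Scheduled Tender: [the contract is for the supply of goods? no] AND [the contract is reserved for sheltered workshops? yes] → not satisfied.
section 4 — Exempt Procurement: the procurement does not relate to defence or security? yes; no framework agreement is in place? yes; there is only one economic operator capable of performance? yes — 3 of 3 hold (need ≥2) → satisfied.
section 1 — Class-C Purchase: not a Covered Procedure (section 12)? no; Scheduled Tender (section 11)? no; Exempt Procurement (section 4)? yes — 1 of 3 hold (need ≥2) → not satisfied.
section 9 — Tier IV Purchase: [the contract is reserved for sheltered workshops? yes] AND [no framework agreement is in place? yes] → satisfied.
section 7 — Relevant Acquisition: [the contract is co-financed by an international organisation? yes] AND [the requirement arises from unforeseeable urgency? no] → not satisfied.
section 10 — Supervised Contract: [the contract is co-financed by an international organisation? yes] OR [Tier IV Purchase (section 9)? yes] OR [Relevant Acquisition (section 7)? no] → satisfied.
section 6 — Authorised Procedure: [Class-E Procedure (section 5)? yes] AND [Class-C Purchase (section 1)? no] AND [Supervised Contract (section 10)? yes] → not satisfied.

Class-C Purchase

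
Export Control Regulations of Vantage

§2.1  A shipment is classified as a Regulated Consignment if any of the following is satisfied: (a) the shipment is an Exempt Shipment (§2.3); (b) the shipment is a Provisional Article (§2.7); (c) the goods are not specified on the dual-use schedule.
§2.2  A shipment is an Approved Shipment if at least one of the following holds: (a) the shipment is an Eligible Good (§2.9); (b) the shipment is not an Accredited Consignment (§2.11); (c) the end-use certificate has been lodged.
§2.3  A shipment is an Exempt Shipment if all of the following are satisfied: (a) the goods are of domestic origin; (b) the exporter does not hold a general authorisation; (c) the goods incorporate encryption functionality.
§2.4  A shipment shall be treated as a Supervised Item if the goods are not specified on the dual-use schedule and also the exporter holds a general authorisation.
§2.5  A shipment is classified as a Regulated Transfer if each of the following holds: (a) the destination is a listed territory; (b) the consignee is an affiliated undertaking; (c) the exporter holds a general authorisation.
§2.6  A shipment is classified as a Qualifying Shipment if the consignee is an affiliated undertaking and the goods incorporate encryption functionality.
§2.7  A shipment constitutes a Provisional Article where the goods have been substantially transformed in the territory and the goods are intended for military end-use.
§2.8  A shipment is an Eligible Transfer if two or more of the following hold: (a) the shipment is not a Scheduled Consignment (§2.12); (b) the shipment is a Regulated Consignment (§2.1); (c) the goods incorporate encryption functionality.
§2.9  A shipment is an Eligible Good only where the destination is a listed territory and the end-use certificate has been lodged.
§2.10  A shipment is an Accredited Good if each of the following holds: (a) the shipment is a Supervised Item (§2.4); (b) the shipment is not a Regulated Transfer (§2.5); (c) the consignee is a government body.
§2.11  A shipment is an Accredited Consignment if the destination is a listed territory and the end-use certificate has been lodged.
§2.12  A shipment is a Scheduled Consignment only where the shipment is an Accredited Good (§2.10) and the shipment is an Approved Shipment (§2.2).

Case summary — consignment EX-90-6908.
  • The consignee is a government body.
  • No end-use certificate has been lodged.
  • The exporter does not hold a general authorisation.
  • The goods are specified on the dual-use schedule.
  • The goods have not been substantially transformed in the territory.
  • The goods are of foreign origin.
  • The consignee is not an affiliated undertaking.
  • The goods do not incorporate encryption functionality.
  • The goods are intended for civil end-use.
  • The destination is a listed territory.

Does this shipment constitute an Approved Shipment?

§2.9 — Eligible Good: [the destination is a listed territory? yes] AND [the end-use certificate has been lodged? no] → not satisfied.
§2.11 — Accredited Consignment: [the destination is a listed territory? yes] AND [the end-use certificate has been lodged? no] → not satisfied.
§2.2 — Approved Shipment: [Eligible Good (§2.9)? no] OR [not an Accredited Consignment (§2.11)? yes] OR [the end-use certificate has been lodged? no] → satisfied.

Yes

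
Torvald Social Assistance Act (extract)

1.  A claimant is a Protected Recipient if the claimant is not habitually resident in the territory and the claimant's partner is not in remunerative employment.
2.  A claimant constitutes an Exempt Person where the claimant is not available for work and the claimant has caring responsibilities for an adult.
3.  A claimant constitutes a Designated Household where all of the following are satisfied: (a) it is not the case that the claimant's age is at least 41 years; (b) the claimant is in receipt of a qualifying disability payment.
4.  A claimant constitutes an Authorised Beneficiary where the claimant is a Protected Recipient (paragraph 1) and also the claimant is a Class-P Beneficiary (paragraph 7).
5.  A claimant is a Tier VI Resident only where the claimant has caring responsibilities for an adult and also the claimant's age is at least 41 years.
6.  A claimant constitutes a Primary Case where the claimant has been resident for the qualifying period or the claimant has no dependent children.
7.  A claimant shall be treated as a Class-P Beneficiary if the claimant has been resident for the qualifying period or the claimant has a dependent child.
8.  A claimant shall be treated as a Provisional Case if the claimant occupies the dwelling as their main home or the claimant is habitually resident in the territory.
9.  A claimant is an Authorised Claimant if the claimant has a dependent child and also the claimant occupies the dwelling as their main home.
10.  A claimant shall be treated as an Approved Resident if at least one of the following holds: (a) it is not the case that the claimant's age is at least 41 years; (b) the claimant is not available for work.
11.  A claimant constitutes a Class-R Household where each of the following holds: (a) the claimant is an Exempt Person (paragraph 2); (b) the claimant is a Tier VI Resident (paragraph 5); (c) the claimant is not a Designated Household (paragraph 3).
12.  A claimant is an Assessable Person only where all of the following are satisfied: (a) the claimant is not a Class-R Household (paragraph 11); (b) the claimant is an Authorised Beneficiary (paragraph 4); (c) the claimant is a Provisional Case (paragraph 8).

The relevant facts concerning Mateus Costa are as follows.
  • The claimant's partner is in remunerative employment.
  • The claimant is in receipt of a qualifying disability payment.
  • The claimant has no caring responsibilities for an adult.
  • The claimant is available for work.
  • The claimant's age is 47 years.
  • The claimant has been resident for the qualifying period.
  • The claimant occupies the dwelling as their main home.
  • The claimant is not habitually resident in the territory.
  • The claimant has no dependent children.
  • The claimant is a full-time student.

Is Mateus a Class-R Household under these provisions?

No

Under paragraph 2: the claimant is not available for work? no; and the claimant has caring responsibilities for an adult? no. So the claimant is not an Exempt Person.
Under paragraph 5: the claimant has caring responsibilities for an adult? no; and claimant's age: 47 years ≥ 41 years? yes. So the claimant is not a Tier VI Resident.
Under paragraph 3: claimant's age: 47 years ≥ 41 years? yes, so negated condition no; and the claimant is in receipt of a qualifying disability payment? yes. So the claimant is not a Designated Household.
Under paragraph 11: Exempt Person (paragraph 2)? no; and Tier VI Resident (paragraph 5)? no; and not a Designated Household (paragraph 3)? yes. So the claimant is not a Class-R Household.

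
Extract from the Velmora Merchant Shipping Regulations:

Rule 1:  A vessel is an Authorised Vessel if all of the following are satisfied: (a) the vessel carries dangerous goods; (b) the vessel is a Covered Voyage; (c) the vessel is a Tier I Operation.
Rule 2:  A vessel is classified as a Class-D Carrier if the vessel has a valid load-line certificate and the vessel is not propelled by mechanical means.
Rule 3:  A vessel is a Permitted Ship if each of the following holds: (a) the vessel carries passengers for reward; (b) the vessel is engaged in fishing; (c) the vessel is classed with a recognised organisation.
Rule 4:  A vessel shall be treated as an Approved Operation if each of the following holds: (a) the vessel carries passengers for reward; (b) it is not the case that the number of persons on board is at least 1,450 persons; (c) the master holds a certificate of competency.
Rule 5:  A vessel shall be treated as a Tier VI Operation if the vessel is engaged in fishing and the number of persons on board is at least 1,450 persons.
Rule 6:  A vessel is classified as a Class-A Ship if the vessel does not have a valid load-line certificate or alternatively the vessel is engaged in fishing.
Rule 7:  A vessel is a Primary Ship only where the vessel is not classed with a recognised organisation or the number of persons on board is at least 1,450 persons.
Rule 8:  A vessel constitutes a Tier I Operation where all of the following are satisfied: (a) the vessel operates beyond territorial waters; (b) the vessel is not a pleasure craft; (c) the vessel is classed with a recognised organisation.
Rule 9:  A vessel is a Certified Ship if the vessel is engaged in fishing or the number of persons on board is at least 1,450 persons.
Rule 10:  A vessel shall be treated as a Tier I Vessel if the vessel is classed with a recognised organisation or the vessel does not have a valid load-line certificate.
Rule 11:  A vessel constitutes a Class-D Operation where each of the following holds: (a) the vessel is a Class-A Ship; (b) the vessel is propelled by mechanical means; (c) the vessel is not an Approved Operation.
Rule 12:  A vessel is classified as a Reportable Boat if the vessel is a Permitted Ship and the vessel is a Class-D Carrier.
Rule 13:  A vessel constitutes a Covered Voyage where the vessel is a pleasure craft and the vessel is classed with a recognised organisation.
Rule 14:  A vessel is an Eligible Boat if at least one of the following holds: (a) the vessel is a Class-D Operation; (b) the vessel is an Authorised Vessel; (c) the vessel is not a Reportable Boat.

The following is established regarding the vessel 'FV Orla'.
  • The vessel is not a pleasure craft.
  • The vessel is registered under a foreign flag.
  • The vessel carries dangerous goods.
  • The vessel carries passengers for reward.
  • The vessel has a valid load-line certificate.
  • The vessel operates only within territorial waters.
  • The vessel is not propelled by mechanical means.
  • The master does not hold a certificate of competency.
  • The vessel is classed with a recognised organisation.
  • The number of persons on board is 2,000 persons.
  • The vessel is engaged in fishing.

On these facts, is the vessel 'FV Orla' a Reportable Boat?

Yes

Under rule 3: the vessel carries passengers for reward? yes; and the vessel is engaged in fishing? yes; and the vessel is classed with a recognised organisation? yes. So the vessel is a Permitted Ship.
Under rule 2: the vessel has a valid load-line certificate? yes; and the vessel is not propelled by mechanical means? yes. So the vessel is a Class-D Carrier.
Under rule 12: Permitted Ship (rule 3)? yes; and Class-D Carrier (rule 2)? yes. So the vessel is a Reportable Boat.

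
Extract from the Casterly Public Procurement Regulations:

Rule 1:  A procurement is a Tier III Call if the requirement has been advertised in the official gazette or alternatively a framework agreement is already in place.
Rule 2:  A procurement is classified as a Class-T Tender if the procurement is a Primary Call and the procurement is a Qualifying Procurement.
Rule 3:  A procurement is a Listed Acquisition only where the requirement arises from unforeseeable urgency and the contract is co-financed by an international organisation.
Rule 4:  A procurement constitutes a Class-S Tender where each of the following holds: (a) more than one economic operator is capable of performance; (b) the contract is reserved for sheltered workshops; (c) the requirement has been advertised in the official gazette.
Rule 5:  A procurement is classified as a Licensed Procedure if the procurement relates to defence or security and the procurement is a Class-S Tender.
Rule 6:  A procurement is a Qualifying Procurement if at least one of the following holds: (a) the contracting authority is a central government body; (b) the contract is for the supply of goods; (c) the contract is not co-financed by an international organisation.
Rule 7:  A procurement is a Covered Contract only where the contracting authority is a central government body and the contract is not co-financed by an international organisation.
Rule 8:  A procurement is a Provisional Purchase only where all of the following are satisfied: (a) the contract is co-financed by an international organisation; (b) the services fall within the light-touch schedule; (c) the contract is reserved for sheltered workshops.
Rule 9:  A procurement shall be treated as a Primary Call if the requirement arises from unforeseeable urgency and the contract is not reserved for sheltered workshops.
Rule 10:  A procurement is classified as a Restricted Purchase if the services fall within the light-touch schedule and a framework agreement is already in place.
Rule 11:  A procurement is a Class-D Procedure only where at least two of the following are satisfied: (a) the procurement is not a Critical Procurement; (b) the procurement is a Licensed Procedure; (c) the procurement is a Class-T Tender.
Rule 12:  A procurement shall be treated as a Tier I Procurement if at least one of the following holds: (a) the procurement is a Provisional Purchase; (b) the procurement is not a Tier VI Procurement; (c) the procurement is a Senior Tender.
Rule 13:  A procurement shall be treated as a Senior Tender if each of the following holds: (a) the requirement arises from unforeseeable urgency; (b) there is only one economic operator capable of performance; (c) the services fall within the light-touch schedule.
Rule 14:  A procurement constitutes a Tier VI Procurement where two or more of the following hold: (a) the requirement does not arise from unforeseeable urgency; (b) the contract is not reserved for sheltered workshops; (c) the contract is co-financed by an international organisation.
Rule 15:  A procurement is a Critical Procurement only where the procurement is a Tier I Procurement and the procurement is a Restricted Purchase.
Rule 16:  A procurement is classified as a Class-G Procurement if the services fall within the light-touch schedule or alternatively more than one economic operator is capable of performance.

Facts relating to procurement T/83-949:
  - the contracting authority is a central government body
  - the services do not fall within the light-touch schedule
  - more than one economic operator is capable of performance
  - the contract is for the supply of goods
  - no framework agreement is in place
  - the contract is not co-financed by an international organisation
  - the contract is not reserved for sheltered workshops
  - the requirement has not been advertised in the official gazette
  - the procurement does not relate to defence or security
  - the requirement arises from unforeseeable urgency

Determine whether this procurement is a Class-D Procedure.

Yes

rule 8 — Provisional Purchase: [the contract is co-financed by an international organisation? no] AND [the services fall within the light-touch schedule? no] AND [the contract is reserved for sheltered workshops? no] → not satisfied.
rule 14 — Tier VI Procurement: the requirement does not arise from unforeseeable urgency? no; the contract is not reserved for sheltered workshops? yes; the contract is co-financed by an international organisation? no — 1 of 3 hold (need ≥2) → not satisfied.
rule 13 — Senior Tender: [the requirement arises from unforeseeable urgency? yes] AND [there is only one economic operator capable of performance? no] AND [the services fall within the light-touch schedule? no] → not satisfied.
rule 12 — Tier I Procurement: [Provisional Purchase (rule 8)? no] OR [not a Tier VI Procurement (rule 14)? yes] OR [Senior Tender (rule 13)? no] → satisfied.
rule 10 — Restricted Purchase: [the services fall within the light-touch schedule? no] AND [a framework agreement is already in place? no] → not satisfied.
rule 15 — Critical Procurement: [Tier I Procurement (rule 12)? yes] AND [Restricted Purchase (rule 10)? no] → not satisfied.
rule 4 — Class-S Tender: [more than one economic operator is capable of performance? yes] AND [the contract is reserved for sheltered workshops? no] AND [the requirement has been advertised in the official gazette? no] → not satisfied.
rule 5 — Licensed Procedure: [the procurement relates to defence or security? no] AND [Class-S Tender (rule 4)? no] → not satisfied.
rule 9 — Primary Call: [the requirement arises from unforeseeable urgency? yes] AND [the contract is not reserved for sheltered workshops? yes] → satisfied.
rule 6 — Qualifying Procurement: [the contracting authority is a central government body? yes] OR [the contract is for the supply of goods? yes] OR [the contract is not co-financed by an international organisation? yes] → satisfied.
rule 2 — Class-T Tender: [Primary Call (rule 9)? yes] AND [Qualifying Procurement (rule 6)? yes] → satisfied.
rule 11 — Class-D Procedure: not a Critical Procurement (rule 15)? yes; Licensed Procedure (rule 5)? no; Class-T Tender (rule 2)? yes — 2 of 3 hold (need ≥2) → satisfied.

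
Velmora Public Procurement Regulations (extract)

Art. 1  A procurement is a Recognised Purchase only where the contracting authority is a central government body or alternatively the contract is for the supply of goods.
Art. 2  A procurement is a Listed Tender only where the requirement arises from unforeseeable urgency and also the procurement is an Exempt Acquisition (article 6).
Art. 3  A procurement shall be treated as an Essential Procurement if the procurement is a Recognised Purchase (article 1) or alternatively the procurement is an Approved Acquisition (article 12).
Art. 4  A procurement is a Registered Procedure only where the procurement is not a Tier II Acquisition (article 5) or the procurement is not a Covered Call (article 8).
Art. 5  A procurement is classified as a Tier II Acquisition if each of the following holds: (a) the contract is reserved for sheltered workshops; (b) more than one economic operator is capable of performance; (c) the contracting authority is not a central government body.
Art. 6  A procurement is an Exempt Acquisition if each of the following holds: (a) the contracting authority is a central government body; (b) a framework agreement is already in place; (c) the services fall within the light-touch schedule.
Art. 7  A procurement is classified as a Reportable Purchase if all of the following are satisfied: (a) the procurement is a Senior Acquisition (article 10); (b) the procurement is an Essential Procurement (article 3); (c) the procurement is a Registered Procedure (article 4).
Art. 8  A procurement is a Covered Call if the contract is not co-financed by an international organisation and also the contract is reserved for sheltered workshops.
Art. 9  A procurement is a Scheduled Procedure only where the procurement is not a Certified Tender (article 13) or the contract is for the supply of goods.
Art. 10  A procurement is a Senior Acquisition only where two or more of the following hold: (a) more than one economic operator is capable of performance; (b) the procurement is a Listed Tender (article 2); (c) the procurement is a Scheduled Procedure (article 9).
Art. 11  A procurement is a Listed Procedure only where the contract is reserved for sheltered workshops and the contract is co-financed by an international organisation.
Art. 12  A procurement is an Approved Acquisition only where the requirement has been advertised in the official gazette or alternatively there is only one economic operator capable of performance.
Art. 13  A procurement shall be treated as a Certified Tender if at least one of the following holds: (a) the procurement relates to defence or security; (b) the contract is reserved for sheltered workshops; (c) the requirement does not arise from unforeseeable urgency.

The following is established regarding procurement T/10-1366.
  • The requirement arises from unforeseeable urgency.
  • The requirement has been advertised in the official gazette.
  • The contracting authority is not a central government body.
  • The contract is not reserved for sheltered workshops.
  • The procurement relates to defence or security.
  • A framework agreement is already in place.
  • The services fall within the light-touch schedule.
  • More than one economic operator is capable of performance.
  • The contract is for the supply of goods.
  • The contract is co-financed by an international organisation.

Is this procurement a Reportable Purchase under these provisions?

Yes

article 6 — Exempt Acquisition: [the contracting authority is a central government body? no] AND [a framework agreement is already in place? yes] AND [the services fall within the light-touch schedule? yes] → not satisfied.
article 2 — Listed Tender: [the requirement arises from unforeseeable urgency? yes] AND [Exempt Acquisition (article 6)? no] → not satisfied.
article 13 — Certified Tender: [the procurement relates to defence or security? yes] OR [the contract is reserved for sheltered workshops? no] OR [the requirement does not arise from unforeseeable urgency? no] → satisfied.
article 9 — Scheduled Procedure: [not a Certified Tender (article 13)? no] OR [the contract is for the supply of goods? yes] → satisfied.
article 10 — Senior Acquisition: more than one economic operator is capable of performance? yes; Listed Tender (article 2)? no; Scheduled Procedure (article 9)? yes — 2 of 3 hold (need ≥2) → satisfied.
article 1 — Recognised Purchase: [the contracting authority is a central government body? no] OR [the contract is for the supply of goods? yes] → satisfied.
article 12 — Approved Acquisition: [the requirement has been advertised in the official gazette? yes] OR [there is only one economic operator capable of performance? no] → satisfied.
article 3 — Essential Procurement: [Recognised Purchase (article 1)? yes] OR [Approved Acquisition (article 12)? yes] → satisfied.
article 5 — Tier II Acquisition: [the contract is reserved for sheltered workshops? no] AND [more than one economic operator is capable of performance? yes] AND [the contracting authority is not a central government body? yes] → not satisfied.
article 8 — Covered Call: [the contract is not co-financed by an international organisation? no] AND [the contract is reserved for sheltered workshops? no] → not satisfied.
article 4 — Registered Procedure: [not a Tier II Acquisition (article 5)? yes] OR [not a Covered Call (article 8)? yes] → satisfied.
article 7 — Reportable Purchase: [Senior Acquisition (article 10)? yes] AND [Essential Procurement (article 3)? yes] AND [Registered Procedure (article 4)? yes] → satisfied.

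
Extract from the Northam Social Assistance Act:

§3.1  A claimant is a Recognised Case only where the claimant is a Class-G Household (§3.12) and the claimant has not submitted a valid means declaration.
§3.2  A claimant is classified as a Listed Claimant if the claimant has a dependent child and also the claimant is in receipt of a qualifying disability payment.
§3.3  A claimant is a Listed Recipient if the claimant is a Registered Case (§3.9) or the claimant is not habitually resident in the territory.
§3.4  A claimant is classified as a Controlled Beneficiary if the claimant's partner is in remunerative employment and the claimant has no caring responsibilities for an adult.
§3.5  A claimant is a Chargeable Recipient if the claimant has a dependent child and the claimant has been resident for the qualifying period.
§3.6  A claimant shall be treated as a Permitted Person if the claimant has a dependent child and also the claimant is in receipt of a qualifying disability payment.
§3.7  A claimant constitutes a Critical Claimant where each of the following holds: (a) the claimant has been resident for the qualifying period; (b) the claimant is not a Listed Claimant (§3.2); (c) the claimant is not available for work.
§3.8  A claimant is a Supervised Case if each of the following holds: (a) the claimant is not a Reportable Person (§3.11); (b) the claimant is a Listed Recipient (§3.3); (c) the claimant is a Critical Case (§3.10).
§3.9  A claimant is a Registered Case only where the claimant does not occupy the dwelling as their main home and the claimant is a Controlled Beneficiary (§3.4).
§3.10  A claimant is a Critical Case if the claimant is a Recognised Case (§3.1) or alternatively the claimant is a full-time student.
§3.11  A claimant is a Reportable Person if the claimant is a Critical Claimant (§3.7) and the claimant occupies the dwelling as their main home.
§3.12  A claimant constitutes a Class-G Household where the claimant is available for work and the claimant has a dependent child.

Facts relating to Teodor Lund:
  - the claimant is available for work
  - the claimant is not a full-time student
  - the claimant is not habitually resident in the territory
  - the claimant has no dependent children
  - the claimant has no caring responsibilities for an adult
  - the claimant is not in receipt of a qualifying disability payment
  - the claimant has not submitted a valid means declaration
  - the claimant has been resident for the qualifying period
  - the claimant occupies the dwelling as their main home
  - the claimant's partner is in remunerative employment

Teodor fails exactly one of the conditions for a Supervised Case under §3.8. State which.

§3.2 — Listed Claimant: [the claimant has a dependent child? no] AND [the claimant is in receipt of a qualifying disability payment? no] → not satisfied.
§3.7 — Critical Claimant: [the claimant has been resident for the qualifying period? yes] AND [not a Listed Claimant (§3.2)? yes] AND [the claimant is not available for work? no] → not satisfied.
§3.11 — Reportable Person: [Critical Claimant (§3.7)? no] AND [the claimant occupies the dwelling as their main home? yes] → not satisfied.
§3.4 — Controlled Beneficiary: [the claimant's partner is in remunerative employment? yes] AND [the claimant has no caring responsibilities for an adult? yes] → satisfied.
§3.9 — Registered Case: [the claimant does not occupy the dwelling as their main home? no] AND [Controlled Beneficiary (§3.4)? yes] → not satisfied.
§3.3 — Listed Recipient: [Registered Case (§3.9)? no] OR [the claimant is not habitually resident in the territory? yes] → satisfied.
§3.12 — Class-G Household: [the claimant is available for work? yes] AND [the claimant has a dependent child? no] → not satisfied.
§3.1 — Recognised Case: [Class-G Household (§3.12)? no] AND [the claimant has not submitted a valid means declaration? yes] → not satisfied.
§3.10 — Critical Case: [Recognised Case (§3.1)? no] OR [the claimant is a full-time student? no] → not satisfied.
§3.8 — Supervised Case: [not a Reportable Person (§3.11)? yes] AND [Listed Recipient (§3.3)? yes] AND [Critical Case (§3.10)? no] → not satisfied.

Critical Case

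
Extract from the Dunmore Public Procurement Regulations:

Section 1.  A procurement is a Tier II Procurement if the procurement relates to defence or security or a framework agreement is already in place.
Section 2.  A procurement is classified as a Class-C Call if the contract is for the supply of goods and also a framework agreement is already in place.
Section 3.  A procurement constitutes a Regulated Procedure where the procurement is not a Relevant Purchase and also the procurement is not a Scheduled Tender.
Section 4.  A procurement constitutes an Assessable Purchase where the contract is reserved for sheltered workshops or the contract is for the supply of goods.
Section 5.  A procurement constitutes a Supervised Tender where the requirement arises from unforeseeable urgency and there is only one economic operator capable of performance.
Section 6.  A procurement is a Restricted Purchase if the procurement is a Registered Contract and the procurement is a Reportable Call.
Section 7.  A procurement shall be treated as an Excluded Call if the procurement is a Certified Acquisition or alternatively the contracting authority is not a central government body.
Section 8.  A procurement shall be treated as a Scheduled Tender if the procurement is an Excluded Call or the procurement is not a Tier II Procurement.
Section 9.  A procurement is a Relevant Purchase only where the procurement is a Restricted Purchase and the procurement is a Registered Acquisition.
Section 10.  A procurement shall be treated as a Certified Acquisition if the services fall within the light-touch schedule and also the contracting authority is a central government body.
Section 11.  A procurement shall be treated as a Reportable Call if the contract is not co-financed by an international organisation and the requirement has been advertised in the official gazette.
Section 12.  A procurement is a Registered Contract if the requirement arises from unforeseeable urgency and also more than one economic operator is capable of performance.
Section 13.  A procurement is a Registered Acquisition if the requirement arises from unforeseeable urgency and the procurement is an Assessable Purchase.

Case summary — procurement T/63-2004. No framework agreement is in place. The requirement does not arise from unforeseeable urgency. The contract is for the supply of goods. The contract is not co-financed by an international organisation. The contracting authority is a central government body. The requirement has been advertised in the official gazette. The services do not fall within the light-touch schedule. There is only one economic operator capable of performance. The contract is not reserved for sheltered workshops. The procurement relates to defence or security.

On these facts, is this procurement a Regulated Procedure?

Under section 12: the requirement arises from unforeseeable urgency? no; and more than one economic operator is capable of performance? no. So the procurement is not a Registered Contract.
Under section 11: the contract is not co-financed by an international organisation? yes; and the requirement has been advertised in the official gazette? yes. So the procurement is a Reportable Call.
Under section 6: Registered Contract (section 12)? no; and Reportable Call (section 11)? yes. So the procurement is not a Restricted Purchase.
Under section 4: the contract is reserved for sheltered workshops? no; or the contract is for the supply of goods? yes. So the procurement is an Assessable Purchase.
Under section 13: the requirement arises from unforeseeable urgency? no; and Assessable Purchase (section 4)? yes. So the procurement is not a Registered Acquisition.
Under section 9: Restricted Purchase (section 6)? no; and Registered Acquisition (section 13)? no. So the procurement is not a Relevant Purchase.
Under section 10: the services fall within the light-touch schedule? no; and the contracting authority is a central government body? yes. So the procurement is not a Certified Acquisition.
Under section 7: Certified Acquisition (section 10)? no; or the contracting authority is not a central government body? no. So the procurement is not an Excluded Call.
Under section 1: the procurement relates to defence or security? yes; or a framework agreement is already in place? no. So the procurement is a Tier II Procurement.
Under section 8: Excluded Call (section 7)? no; or not a Tier II Procurement (section 1)? no. So the procurement is not a Scheduled Tender.
Under section 3: not a Relevant Purchase (section 9)? yes; and not a Scheduled Tender (section 8)? yes. So the procurement is a Regulated Procedure.

Yes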